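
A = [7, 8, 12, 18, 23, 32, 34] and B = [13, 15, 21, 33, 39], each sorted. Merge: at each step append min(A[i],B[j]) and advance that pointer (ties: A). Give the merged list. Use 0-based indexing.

i=0 j=0: A[i]=7<=B[j]=13 take 7, i++
i=1 j=0: A[i]=8<=B[j]=13 take 8, i++
i=2 j=0: A[i]=12<=B[j]=13 take 12, i++
i=3 j=0: A[i]=18>B[j]=13 take 13, j++
i=3 j=1: A[i]=18>B[j]=15 take 15, j++
i=3 j=2: A[i]=18<=B[j]=21 take 18, i++
i=4 j=2: A[i]=23>B[j]=21 take 21, j++
i=4 j=3: A[i]=23<=B[j]=33 take 23, i++
i=5 j=3: A[i]=32<=B[j]=33 take 32, i++
i=6 j=3: A[i]=34>B[j]=33 take 33, j++
i=6 j=4: A[i]=34<=B[j]=39 take 34, i++
i=7 j=4: A done, take B[j]=39, j++

[7, 8, 12, 13, 15, 18, 21, 23, 32, 33, 34, 39]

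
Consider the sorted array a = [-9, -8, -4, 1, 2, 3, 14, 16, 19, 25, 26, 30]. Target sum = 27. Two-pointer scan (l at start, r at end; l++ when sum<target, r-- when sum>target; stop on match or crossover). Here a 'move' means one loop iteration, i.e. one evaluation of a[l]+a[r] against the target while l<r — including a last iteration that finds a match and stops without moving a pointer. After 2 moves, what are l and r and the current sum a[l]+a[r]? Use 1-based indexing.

l=3, r=12, sum=26

[1,12] -9+30=21 <27 → l++
[2,12] -8+30=22 <27 → l++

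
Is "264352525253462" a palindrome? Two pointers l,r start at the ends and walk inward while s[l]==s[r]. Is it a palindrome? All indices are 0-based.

[0,14] '2'=='2' → l++,r--
[1,13] '6'=='6' → l++,r--
[2,12] '4'=='4' → l++,r--
[3,11] '3'=='3' → l++,r--
[4,10] '5'=='5' → l++,r--
[5,9] '2'=='2' → l++,r--
[6,8] '5'=='5' → l++,r--

palindrome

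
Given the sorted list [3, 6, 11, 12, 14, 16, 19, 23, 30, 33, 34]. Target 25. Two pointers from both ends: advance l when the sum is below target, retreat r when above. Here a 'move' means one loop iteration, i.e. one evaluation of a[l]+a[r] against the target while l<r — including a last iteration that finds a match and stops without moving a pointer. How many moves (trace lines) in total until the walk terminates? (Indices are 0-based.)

6 moves

l=0 r=10: 3+34=37 >25, r--
l=0 r=9: 3+33=36 >25, r--
l=0 r=8: 3+30=33 >25, r--
l=0 r=7: 3+23=26 >25, r--
l=0 r=6: 3+19=22 <25, l++
l=1 r=6: 6+19=25, found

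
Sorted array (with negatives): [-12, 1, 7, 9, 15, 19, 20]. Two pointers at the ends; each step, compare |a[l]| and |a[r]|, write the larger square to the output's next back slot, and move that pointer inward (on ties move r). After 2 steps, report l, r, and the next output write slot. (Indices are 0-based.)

l=0 r=6: |-12|<=|20| out[6]=400, r--
l=0 r=5: |-12|<=|19| out[5]=361, r--

l=0, r=4, next write slot=4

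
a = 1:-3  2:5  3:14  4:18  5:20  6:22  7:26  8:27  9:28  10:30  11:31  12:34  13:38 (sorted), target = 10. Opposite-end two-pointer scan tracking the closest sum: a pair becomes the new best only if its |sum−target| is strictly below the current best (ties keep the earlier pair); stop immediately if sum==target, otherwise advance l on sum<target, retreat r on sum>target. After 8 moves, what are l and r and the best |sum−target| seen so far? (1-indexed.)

l=1, r=5, best |Δ|=9

[1,13] -3+38=35 d=25 * → r--
[1,12] -3+34=31 d=21 * → r--
[1,11] -3+31=28 d=18 * → r--
[1,10] -3+30=27 d=17 * → r--
[1,9] -3+28=25 d=15 * → r--
[1,8] -3+27=24 d=14 * → r--
[1,7] -3+26=23 d=13 * → r--
[1,6] -3+22=19 d=9 * → r--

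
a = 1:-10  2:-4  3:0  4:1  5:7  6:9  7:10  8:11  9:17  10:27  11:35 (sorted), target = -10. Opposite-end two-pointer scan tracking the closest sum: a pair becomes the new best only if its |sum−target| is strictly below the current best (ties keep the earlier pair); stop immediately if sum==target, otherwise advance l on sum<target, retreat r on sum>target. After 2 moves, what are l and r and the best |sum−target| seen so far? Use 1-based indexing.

l=1 r=11: -10+35=25 d=35 *, r--
l=1 r=10: -10+27=17 d=27 *, r--

l=1, r=9, best |Δ|=27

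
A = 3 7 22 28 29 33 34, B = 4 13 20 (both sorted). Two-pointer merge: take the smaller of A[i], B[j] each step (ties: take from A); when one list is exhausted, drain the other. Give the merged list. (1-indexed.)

[3, 4, 7, 13, 20, 22, 28, 29, 33, 34]

i=1 j=1: A[i]=3<=B[j]=4 take 3, i++
i=2 j=1: A[i]=7>B[j]=4 take 4, j++
i=2 j=2: A[i]=7<=B[j]=13 take 7, i++
i=3 j=2: A[i]=22>B[j]=13 take 13, j++
i=3 j=3: A[i]=22>B[j]=20 take 20, j++
i=3 j=4: B done, take A[i]=22, i++
i=4 j=4: B done, take A[i]=28, i++
i=5 j=4: B done, take A[i]=29, i++
i=6 j=4: B done, take A[i]=33, i++
i=7 j=4: B done, take A[i]=34, i++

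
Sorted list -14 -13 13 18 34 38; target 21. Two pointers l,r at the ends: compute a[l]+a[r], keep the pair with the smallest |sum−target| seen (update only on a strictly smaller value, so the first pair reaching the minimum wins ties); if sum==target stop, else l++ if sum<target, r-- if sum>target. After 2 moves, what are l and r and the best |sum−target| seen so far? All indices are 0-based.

l=0 r=5: -14+38=24 d=3 *, r--
l=0 r=4: -14+34=20 d=1 *, l++

l=1, r=4, best |Δ|=1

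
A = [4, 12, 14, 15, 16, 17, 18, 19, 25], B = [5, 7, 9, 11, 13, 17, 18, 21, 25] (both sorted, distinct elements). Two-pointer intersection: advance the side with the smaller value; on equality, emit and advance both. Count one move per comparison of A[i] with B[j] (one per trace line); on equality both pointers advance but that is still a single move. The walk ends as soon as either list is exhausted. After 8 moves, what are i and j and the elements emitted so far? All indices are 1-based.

i=1 j=1: 4<5, i++
i=2 j=1: 12>5, j++
i=2 j=2: 12>7, j++
i=2 j=3: 12>9, j++
i=2 j=4: 12>11, j++
i=2 j=5: 12<13, i++
i=3 j=5: 14>13, j++
i=3 j=6: 14<17, i++

i=4, j=6, emitted=[]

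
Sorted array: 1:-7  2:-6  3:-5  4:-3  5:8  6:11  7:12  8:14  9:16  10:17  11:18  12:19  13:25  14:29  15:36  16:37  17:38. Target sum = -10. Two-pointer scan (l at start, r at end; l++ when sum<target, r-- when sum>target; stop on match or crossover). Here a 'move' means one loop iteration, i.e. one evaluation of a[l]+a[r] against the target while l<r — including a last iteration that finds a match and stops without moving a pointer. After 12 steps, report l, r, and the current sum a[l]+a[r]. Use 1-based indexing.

l=1, r=5, sum=1

[1,17] -7+38=31 >-10 → r--
[1,16] -7+37=30 >-10 → r--
[1,15] -7+36=29 >-10 → r--
[1,14] -7+29=22 >-10 → r--
[1,13] -7+25=18 >-10 → r--
[1,12] -7+19=12 >-10 → r--
[1,11] -7+18=11 >-10 → r--
[1,10] -7+17=10 >-10 → r--
[1,9] -7+16=9 >-10 → r--
[1,8] -7+14=7 >-10 → r--
[1,7] -7+12=5 >-10 → r--
[1,6] -7+11=4 >-10 → r--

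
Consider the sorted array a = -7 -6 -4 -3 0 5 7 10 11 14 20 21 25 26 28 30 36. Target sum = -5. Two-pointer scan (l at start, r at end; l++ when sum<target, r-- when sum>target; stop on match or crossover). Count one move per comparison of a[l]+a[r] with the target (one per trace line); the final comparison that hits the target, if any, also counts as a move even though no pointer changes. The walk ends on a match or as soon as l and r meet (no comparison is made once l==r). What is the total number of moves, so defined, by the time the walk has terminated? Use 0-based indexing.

16 moves

l=0 r=16: -7+36=29 >-5, r--
l=0 r=15: -7+30=23 >-5, r--
l=0 r=14: -7+28=21 >-5, r--
l=0 r=13: -7+26=19 >-5, r--
l=0 r=12: -7+25=18 >-5, r--
l=0 r=11: -7+21=14 >-5, r--
l=0 r=10: -7+20=13 >-5, r--
l=0 r=9: -7+14=7 >-5, r--
l=0 r=8: -7+11=4 >-5, r--
l=0 r=7: -7+10=3 >-5, r--
l=0 r=6: -7+7=0 >-5, r--
l=0 r=5: -7+5=-2 >-5, r--
l=0 r=4: -7+0=-7 <-5, l++
l=1 r=4: -6+0=-6 <-5, l++
l=2 r=4: -4+0=-4 >-5, r--
l=2 r=3: -4+-3=-7 <-5, l++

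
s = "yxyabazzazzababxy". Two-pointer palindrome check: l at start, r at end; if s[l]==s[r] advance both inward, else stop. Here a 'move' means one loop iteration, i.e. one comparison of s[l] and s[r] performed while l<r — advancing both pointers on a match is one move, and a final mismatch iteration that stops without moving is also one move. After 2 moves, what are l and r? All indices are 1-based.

[1,17] 'y'=='y' → l++,r--
[2,16] 'x'=='x' → l++,r--

l=3, r=15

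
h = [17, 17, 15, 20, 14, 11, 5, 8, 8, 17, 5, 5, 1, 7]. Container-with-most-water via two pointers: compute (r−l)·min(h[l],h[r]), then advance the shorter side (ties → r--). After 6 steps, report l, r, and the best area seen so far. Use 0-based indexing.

l=0, r=7, best area=153

[0,13] min(17,7)*13=91 best=91 * → r--
[0,12] min(17,1)*12=12 best=91 → r--
[0,11] min(17,5)*11=55 best=91 → r--
[0,10] min(17,5)*10=50 best=91 → r--
[0,9] min(17,17)*9=153 best=153 * → r--
[0,8] min(17,8)*8=64 best=153 → r--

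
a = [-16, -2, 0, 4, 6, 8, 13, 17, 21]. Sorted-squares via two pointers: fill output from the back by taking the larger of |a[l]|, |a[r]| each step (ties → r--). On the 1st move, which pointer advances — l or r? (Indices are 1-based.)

r

l=1 r=9: |-16|<=|21| out[9]=441, r--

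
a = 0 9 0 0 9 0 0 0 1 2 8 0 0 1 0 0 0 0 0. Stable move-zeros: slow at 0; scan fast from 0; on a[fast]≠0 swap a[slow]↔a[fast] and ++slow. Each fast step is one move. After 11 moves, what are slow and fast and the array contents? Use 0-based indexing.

slow=0 fast=0: a[fast]=0, fast++
slow=0 fast=1: a[fast]=9≠0 swap→a[0]=9, slow++,fast++
slow=1 fast=2: a[fast]=0, fast++
slow=1 fast=3: a[fast]=0, fast++
slow=1 fast=4: a[fast]=9≠0 swap→a[1]=9, slow++,fast++
slow=2 fast=5: a[fast]=0, fast++
slow=2 fast=6: a[fast]=0, fast++
slow=2 fast=7: a[fast]=0, fast++
slow=2 fast=8: a[fast]=1≠0 swap→a[2]=1, slow++,fast++
slow=3 fast=9: a[fast]=2≠0 swap→a[3]=2, slow++,fast++
slow=4 fast=10: a[fast]=8≠0 swap→a[4]=8, slow++,fast++

slow=5, fast=11, a=[9, 9, 1, 2, 8, 0, 0, 0, 0, 0, 0, 0, 0, 1, 0, 0, 0, 0, 0]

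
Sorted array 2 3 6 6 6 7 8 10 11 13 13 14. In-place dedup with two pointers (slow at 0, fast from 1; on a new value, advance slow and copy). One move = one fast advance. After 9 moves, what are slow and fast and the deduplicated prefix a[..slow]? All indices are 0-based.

(s=0,f=1) a[fast]=3≠a[slow]=2 write a[1]=3 → slow++,fast++
(s=1,f=2) a[fast]=6≠a[slow]=3 write a[2]=6 → slow++,fast++
(s=2,f=3) a[fast]=6=a[slow] dup → fast++
(s=2,f=4) a[fast]=6=a[slow] dup → fast++
(s=2,f=5) a[fast]=7≠a[slow]=6 write a[3]=7 → slow++,fast++
(s=3,f=6) a[fast]=8≠a[slow]=7 write a[4]=8 → slow++,fast++
(s=4,f=7) a[fast]=10≠a[slow]=8 write a[5]=10 → slow++,fast++
(s=5,f=8) a[fast]=11≠a[slow]=10 write a[6]=11 → slow++,fast++
(s=6,f=9) a[fast]=13≠a[slow]=11 write a[7]=13 → slow++,fast++

slow=7, fast=10, prefix=[2, 3, 6, 7, 8, 10, 11, 13]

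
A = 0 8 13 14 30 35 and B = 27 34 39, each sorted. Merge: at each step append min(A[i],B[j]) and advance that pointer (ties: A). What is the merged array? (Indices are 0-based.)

[0, 8, 13, 14, 27, 30, 34, 35, 39]

i=0 j=0: A[i]=0<=B[j]=27 take 0, i++
i=1 j=0: A[i]=8<=B[j]=27 take 8, i++
i=2 j=0: A[i]=13<=B[j]=27 take 13, i++
i=3 j=0: A[i]=14<=B[j]=27 take 14, i++
i=4 j=0: A[i]=30>B[j]=27 take 27, j++
i=4 j=1: A[i]=30<=B[j]=34 take 30, i++
i=5 j=1: A[i]=35>B[j]=34 take 34, j++
i=5 j=2: A[i]=35<=B[j]=39 take 35, i++
i=6 j=2: A done, take B[j]=39, j++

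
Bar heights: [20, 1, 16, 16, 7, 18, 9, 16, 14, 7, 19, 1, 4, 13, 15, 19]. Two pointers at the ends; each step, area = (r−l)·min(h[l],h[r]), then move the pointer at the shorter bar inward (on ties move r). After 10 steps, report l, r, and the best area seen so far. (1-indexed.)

l=1, r=6, best area=285

l=1 r=16: min(20,19)*15=285 best=285 *, r--
l=1 r=15: min(20,15)*14=210 best=285, r--
l=1 r=14: min(20,13)*13=169 best=285, r--
l=1 r=13: min(20,4)*12=48 best=285, r--
l=1 r=12: min(20,1)*11=11 best=285, r--
l=1 r=11: min(20,19)*10=190 best=285, r--
l=1 r=10: min(20,7)*9=63 best=285, r--
l=1 r=9: min(20,14)*8=112 best=285, r--
l=1 r=8: min(20,16)*7=112 best=285, r--
l=1 r=7: min(20,9)*6=54 best=285, r--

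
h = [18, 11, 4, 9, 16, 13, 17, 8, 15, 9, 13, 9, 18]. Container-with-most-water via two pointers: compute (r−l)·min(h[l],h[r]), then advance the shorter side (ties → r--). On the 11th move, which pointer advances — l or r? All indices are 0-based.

r

[0,12] min(18,18)*12=216 best=216 * → r--
[0,11] min(18,9)*11=99 best=216 → r--
[0,10] min(18,13)*10=130 best=216 → r--
[0,9] min(18,9)*9=81 best=216 → r--
[0,8] min(18,15)*8=120 best=216 → r--
[0,7] min(18,8)*7=56 best=216 → r--
[0,6] min(18,17)*6=102 best=216 → r--
[0,5] min(18,13)*5=65 best=216 → r--
[0,4] min(18,16)*4=64 best=216 → r--
[0,3] min(18,9)*3=27 best=216 → r--
[0,2] min(18,4)*2=8 best=216 → r--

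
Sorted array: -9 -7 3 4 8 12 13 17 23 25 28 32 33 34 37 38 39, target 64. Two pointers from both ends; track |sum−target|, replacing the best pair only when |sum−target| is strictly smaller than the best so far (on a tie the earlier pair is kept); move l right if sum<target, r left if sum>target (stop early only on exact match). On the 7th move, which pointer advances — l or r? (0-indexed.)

l=0 r=16: -9+39=30 d=34 *, l++
l=1 r=16: -7+39=32 d=32 *, l++
l=2 r=16: 3+39=42 d=22 *, l++
l=3 r=16: 4+39=43 d=21 *, l++
l=4 r=16: 8+39=47 d=17 *, l++
l=5 r=16: 12+39=51 d=13 *, l++
l=6 r=16: 13+39=52 d=12 *, l++

l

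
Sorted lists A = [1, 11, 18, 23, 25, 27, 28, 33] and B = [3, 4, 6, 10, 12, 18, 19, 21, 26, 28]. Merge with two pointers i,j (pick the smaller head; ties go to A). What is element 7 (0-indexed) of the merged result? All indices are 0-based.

i=0 j=0: A[i]=1<=B[j]=3 take 1, i++
i=1 j=0: A[i]=11>B[j]=3 take 3, j++
i=1 j=1: A[i]=11>B[j]=4 take 4, j++
i=1 j=2: A[i]=11>B[j]=6 take 6, j++
i=1 j=3: A[i]=11>B[j]=10 take 10, j++
i=1 j=4: A[i]=11<=B[j]=12 take 11, i++
i=2 j=4: A[i]=18>B[j]=12 take 12, j++
i=2 j=5: A[i]=18<=B[j]=18 take 18, i++
i=3 j=5: A[i]=23>B[j]=18 take 18, j++
i=3 j=6: A[i]=23>B[j]=19 take 19, j++
i=3 j=7: A[i]=23>B[j]=21 take 21, j++
i=3 j=8: A[i]=23<=B[j]=26 take 23, i++
i=4 j=8: A[i]=25<=B[j]=26 take 25, i++
i=5 j=8: A[i]=27>B[j]=26 take 26, j++
i=5 j=9: A[i]=27<=B[j]=28 take 27, i++
i=6 j=9: A[i]=28<=B[j]=28 take 28, i++
i=7 j=9: A[i]=33>B[j]=28 take 28, j++
i=7 j=10: B done, take A[i]=33, i++

merged[7] = 18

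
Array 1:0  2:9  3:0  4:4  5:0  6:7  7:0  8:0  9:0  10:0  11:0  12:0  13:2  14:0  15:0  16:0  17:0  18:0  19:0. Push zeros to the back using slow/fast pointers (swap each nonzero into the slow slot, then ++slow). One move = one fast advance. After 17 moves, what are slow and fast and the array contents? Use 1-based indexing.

slow=1 fast=1: a[fast]=0, fast++
slow=1 fast=2: a[fast]=9≠0 swap→a[1]=9, slow++,fast++
slow=2 fast=3: a[fast]=0, fast++
slow=2 fast=4: a[fast]=4≠0 swap→a[2]=4, slow++,fast++
slow=3 fast=5: a[fast]=0, fast++
slow=3 fast=6: a[fast]=7≠0 swap→a[3]=7, slow++,fast++
slow=4 fast=7: a[fast]=0, fast++
slow=4 fast=8: a[fast]=0, fast++
slow=4 fast=9: a[fast]=0, fast++
slow=4 fast=10: a[fast]=0, fast++
slow=4 fast=11: a[fast]=0, fast++
slow=4 fast=12: a[fast]=0, fast++
slow=4 fast=13: a[fast]=2≠0 swap→a[4]=2, slow++,fast++
slow=5 fast=14: a[fast]=0, fast++
slow=5 fast=15: a[fast]=0, fast++
slow=5 fast=16: a[fast]=0, fast++
slow=5 fast=17: a[fast]=0, fast++

slow=5, fast=18, a=[9, 4, 7, 2, 0, 0, 0, 0, 0, 0, 0, 0, 0, 0, 0, 0, 0, 0, 0]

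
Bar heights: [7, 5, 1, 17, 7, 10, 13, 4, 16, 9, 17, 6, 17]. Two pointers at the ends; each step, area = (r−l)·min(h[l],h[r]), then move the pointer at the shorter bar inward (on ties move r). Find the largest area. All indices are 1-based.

[1,13] min(7,17)*12=84 best=84 * → l++
[2,13] min(5,17)*11=55 best=84 → l++
[3,13] min(1,17)*10=10 best=84 → l++
[4,13] min(17,17)*9=153 best=153 * → r--
[4,12] min(17,6)*8=48 best=153 → r--
[4,11] min(17,17)*7=119 best=153 → r--
[4,10] min(17,9)*6=54 best=153 → r--
[4,9] min(17,16)*5=80 best=153 → r--
[4,8] min(17,4)*4=16 best=153 → r--
[4,7] min(17,13)*3=39 best=153 → r--
[4,6] min(17,10)*2=20 best=153 → r--
[4,5] min(17,7)*1=7 best=153 → r--

max area = 153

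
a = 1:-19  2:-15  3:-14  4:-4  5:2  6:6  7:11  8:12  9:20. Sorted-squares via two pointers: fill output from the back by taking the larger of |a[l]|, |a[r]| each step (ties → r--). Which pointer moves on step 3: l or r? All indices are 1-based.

l

[1,9] |-19|<=|20| out[9]=400 → r--
[1,8] |-19|>|12| out[8]=361 → l++
[2,8] |-15|>|12| out[7]=225 → l++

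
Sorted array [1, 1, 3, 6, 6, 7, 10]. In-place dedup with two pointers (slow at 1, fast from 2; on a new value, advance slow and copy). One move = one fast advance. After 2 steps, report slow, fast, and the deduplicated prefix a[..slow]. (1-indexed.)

slow=2, fast=4, prefix=[1, 3]

(s=1,f=2) a[fast]=1=a[slow] dup → fast++
(s=1,f=3) a[fast]=3≠a[slow]=1 write a[2]=3 → slow++,fast++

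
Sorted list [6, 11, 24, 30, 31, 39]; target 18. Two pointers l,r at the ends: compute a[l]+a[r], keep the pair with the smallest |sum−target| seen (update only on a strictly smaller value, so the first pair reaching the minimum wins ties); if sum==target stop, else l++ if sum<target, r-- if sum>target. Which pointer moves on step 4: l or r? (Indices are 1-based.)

l=1 r=6: 6+39=45 d=27 *, r--
l=1 r=5: 6+31=37 d=19 *, r--
l=1 r=4: 6+30=36 d=18 *, r--
l=1 r=3: 6+24=30 d=12 *, r--

r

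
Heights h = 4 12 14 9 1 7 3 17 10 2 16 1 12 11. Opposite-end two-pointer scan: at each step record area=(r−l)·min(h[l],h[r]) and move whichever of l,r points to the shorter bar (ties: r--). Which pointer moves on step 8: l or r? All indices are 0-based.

[0,13] min(4,11)*13=52 best=52 * → l++
[1,13] min(12,11)*12=132 best=132 * → r--
[1,12] min(12,12)*11=132 best=132 → r--
[1,11] min(12,1)*10=10 best=132 → r--
[1,10] min(12,16)*9=108 best=132 → l++
[2,10] min(14,16)*8=112 best=132 → l++
[3,10] min(9,16)*7=63 best=132 → l++
[4,10] min(1,16)*6=6 best=132 → l++

l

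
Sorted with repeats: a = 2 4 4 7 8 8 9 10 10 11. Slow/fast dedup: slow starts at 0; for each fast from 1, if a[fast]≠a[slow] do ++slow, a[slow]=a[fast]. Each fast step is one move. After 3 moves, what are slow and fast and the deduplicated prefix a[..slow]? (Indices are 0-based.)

(s=0,f=1) a[fast]=4≠a[slow]=2 write a[1]=4 → slow++,fast++
(s=1,f=2) a[fast]=4=a[slow] dup → fast++
(s=1,f=3) a[fast]=7≠a[slow]=4 write a[2]=7 → slow++,fast++

slow=2, fast=4, prefix=[2, 4, 7]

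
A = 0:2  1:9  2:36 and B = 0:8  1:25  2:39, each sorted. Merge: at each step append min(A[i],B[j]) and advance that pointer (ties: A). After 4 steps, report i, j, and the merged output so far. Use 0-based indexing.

i=0 j=0: A[i]=2<=B[j]=8 take 2, i++
i=1 j=0: A[i]=9>B[j]=8 take 8, j++
i=1 j=1: A[i]=9<=B[j]=25 take 9, i++
i=2 j=1: A[i]=36>B[j]=25 take 25, j++

i=2, j=2, merged so far=[2, 8, 9, 25]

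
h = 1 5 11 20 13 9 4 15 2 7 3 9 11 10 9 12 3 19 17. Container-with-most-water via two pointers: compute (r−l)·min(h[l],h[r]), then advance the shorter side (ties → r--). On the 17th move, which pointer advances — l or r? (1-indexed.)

l=1 r=19: min(1,17)*18=18 best=18 *, l++
l=2 r=19: min(5,17)*17=85 best=85 *, l++
l=3 r=19: min(11,17)*16=176 best=176 *, l++
l=4 r=19: min(20,17)*15=255 best=255 *, r--
l=4 r=18: min(20,19)*14=266 best=266 *, r--
l=4 r=17: min(20,3)*13=39 best=266, r--
l=4 r=16: min(20,12)*12=144 best=266, r--
l=4 r=15: min(20,9)*11=99 best=266, r--
l=4 r=14: min(20,10)*10=100 best=266, r--
l=4 r=13: min(20,11)*9=99 best=266, r--
l=4 r=12: min(20,9)*8=72 best=266, r--
l=4 r=11: min(20,3)*7=21 best=266, r--
l=4 r=10: min(20,7)*6=42 best=266, r--
l=4 r=9: min(20,2)*5=10 best=266, r--
l=4 r=8: min(20,15)*4=60 best=266, r--
l=4 r=7: min(20,4)*3=12 best=266, r--
l=4 r=6: min(20,9)*2=18 best=266, r--

r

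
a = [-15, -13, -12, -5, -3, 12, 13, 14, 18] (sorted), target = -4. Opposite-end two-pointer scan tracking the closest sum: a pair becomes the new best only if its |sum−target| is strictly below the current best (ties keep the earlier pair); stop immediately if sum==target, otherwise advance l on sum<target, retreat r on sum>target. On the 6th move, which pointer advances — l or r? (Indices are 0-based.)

l

[0,8] -15+18=3 d=7 * → r--
[0,7] -15+14=-1 d=3 * → r--
[0,6] -15+13=-2 d=2 * → r--
[0,5] -15+12=-3 d=1 * → r--
[0,4] -15+-3=-18 d=14 → l++
[1,4] -13+-3=-16 d=12 → l++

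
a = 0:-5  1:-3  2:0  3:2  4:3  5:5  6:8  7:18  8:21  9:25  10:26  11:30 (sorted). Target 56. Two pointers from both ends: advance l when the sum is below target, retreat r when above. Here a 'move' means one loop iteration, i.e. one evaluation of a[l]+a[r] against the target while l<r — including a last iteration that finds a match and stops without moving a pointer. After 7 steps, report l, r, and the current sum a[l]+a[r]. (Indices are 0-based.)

l=7, r=11, sum=48

[0,11] -5+30=25 <56 → l++
[1,11] -3+30=27 <56 → l++
[2,11] 0+30=30 <56 → l++
[3,11] 2+30=32 <56 → l++
[4,11] 3+30=33 <56 → l++
[5,11] 5+30=35 <56 → l++
[6,11] 8+30=38 <56 → l++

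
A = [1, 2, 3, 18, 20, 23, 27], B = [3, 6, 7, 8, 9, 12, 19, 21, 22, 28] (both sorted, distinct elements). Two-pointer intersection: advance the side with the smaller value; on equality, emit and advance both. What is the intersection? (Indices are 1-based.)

intersection = [3]

i=1 j=1: 1<3, i++
i=2 j=1: 2<3, i++
i=3 j=1: 3==3 emit, i++,j++
i=4 j=2: 18>6, j++
i=4 j=3: 18>7, j++
i=4 j=4: 18>8, j++
i=4 j=5: 18>9, j++
i=4 j=6: 18>12, j++
i=4 j=7: 18<19, i++
i=5 j=7: 20>19, j++
i=5 j=8: 20<21, i++
i=6 j=8: 23>21, j++
i=6 j=9: 23>22, j++
i=6 j=10: 23<28, i++
i=7 j=10: 27<28, i++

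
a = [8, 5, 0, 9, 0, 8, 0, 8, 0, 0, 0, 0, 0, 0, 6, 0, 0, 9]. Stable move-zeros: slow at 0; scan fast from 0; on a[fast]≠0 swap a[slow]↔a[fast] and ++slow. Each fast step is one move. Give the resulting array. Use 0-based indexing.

(s=0,f=0) a[fast]=8≠0 swap→a[0]=8 → slow++,fast++
(s=1,f=1) a[fast]=5≠0 swap→a[1]=5 → slow++,fast++
(s=2,f=2) a[fast]=0 → fast++
(s=2,f=3) a[fast]=9≠0 swap→a[2]=9 → slow++,fast++
(s=3,f=4) a[fast]=0 → fast++
(s=3,f=5) a[fast]=8≠0 swap→a[3]=8 → slow++,fast++
(s=4,f=6) a[fast]=0 → fast++
(s=4,f=7) a[fast]=8≠0 swap→a[4]=8 → slow++,fast++
(s=5,f=8) a[fast]=0 → fast++
(s=5,f=9) a[fast]=0 → fast++
(s=5,f=10) a[fast]=0 → fast++
(s=5,f=11) a[fast]=0 → fast++
(s=5,f=12) a[fast]=0 → fast++
(s=5,f=13) a[fast]=0 → fast++
(s=5,f=14) a[fast]=6≠0 swap→a[5]=6 → slow++,fast++
(s=6,f=15) a[fast]=0 → fast++
(s=6,f=16) a[fast]=0 → fast++
(s=6,f=17) a[fast]=9≠0 swap→a[6]=9 → slow++,fast++

[8, 5, 9, 8, 8, 6, 9, 0, 0, 0, 0, 0, 0, 0, 0, 0, 0, 0]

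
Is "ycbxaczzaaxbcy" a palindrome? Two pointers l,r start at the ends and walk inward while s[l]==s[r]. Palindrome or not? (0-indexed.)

[0,13] 'y'=='y' → l++,r--
[1,12] 'c'=='c' → l++,r--
[2,11] 'b'=='b' → l++,r--
[3,10] 'x'=='x' → l++,r--
[4,9] 'a'=='a' → l++,r--
[5,8] 'c'!='a' → stop

not a palindrome (mismatch at 5,8)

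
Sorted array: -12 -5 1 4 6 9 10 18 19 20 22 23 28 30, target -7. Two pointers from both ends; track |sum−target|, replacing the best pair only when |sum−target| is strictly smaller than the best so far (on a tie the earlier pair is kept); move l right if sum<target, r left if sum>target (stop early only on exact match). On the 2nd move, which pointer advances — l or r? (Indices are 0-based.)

r

l=0 r=13: -12+30=18 d=25 *, r--
l=0 r=12: -12+28=16 d=23 *, r--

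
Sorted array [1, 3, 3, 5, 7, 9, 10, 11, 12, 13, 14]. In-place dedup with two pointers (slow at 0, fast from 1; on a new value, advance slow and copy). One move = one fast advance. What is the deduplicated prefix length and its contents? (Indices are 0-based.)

length 10; prefix = [1, 3, 5, 7, 9, 10, 11, 12, 13, 14]

slow=0 fast=1: a[fast]=3≠a[slow]=1 write a[1]=3, slow++,fast++
slow=1 fast=2: a[fast]=3=a[slow] dup, fast++
slow=1 fast=3: a[fast]=5≠a[slow]=3 write a[2]=5, slow++,fast++
slow=2 fast=4: a[fast]=7≠a[slow]=5 write a[3]=7, slow++,fast++
slow=3 fast=5: a[fast]=9≠a[slow]=7 write a[4]=9, slow++,fast++
slow=4 fast=6: a[fast]=10≠a[slow]=9 write a[5]=10, slow++,fast++
slow=5 fast=7: a[fast]=11≠a[slow]=10 write a[6]=11, slow++,fast++
slow=6 fast=8: a[fast]=12≠a[slow]=11 write a[7]=12, slow++,fast++
slow=7 fast=9: a[fast]=13≠a[slow]=12 write a[8]=13, slow++,fast++
slow=8 fast=10: a[fast]=14≠a[slow]=13 write a[9]=14, slow++,fast++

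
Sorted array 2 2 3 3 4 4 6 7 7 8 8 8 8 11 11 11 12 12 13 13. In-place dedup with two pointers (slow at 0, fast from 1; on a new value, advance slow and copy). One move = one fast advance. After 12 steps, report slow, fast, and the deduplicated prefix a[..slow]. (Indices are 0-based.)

(s=0,f=1) a[fast]=2=a[slow] dup → fast++
(s=0,f=2) a[fast]=3≠a[slow]=2 write a[1]=3 → slow++,fast++
(s=1,f=3) a[fast]=3=a[slow] dup → fast++
(s=1,f=4) a[fast]=4≠a[slow]=3 write a[2]=4 → slow++,fast++
(s=2,f=5) a[fast]=4=a[slow] dup → fast++
(s=2,f=6) a[fast]=6≠a[slow]=4 write a[3]=6 → slow++,fast++
(s=3,f=7) a[fast]=7≠a[slow]=6 write a[4]=7 → slow++,fast++
(s=4,f=8) a[fast]=7=a[slow] dup → fast++
(s=4,f=9) a[fast]=8≠a[slow]=7 write a[5]=8 → slow++,fast++
(s=5,f=10) a[fast]=8=a[slow] dup → fast++
(s=5,f=11) a[fast]=8=a[slow] dup → fast++
(s=5,f=12) a[fast]=8=a[slow] dup → fast++

slow=5, fast=13, prefix=[2, 3, 4, 6, 7, 8]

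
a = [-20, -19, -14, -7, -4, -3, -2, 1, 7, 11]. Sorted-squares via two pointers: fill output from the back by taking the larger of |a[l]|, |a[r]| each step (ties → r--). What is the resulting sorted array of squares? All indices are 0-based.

[1, 4, 9, 16, 49, 49, 121, 196, 361, 400]

l=0 r=9: |-20|>|11| out[9]=400, l++
l=1 r=9: |-19|>|11| out[8]=361, l++
l=2 r=9: |-14|>|11| out[7]=196, l++
l=3 r=9: |-7|<=|11| out[6]=121, r--
l=3 r=8: |-7|<=|7| out[5]=49, r--
l=3 r=7: |-7|>|1| out[4]=49, l++
l=4 r=7: |-4|>|1| out[3]=16, l++
l=5 r=7: |-3|>|1| out[2]=9, l++
l=6 r=7: |-2|>|1| out[1]=4, l++
l=7 r=7: |1|<=|1| out[0]=1, r--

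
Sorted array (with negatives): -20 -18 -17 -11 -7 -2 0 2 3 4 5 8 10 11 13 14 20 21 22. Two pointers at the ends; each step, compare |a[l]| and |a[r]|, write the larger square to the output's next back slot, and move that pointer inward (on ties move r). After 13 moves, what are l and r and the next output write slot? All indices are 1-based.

l=1 r=19: |-20|<=|22| out[19]=484, r--
l=1 r=18: |-20|<=|21| out[18]=441, r--
l=1 r=17: |-20|<=|20| out[17]=400, r--
l=1 r=16: |-20|>|14| out[16]=400, l++
l=2 r=16: |-18|>|14| out[15]=324, l++
l=3 r=16: |-17|>|14| out[14]=289, l++
l=4 r=16: |-11|<=|14| out[13]=196, r--
l=4 r=15: |-11|<=|13| out[12]=169, r--
l=4 r=14: |-11|<=|11| out[11]=121, r--
l=4 r=13: |-11|>|10| out[10]=121, l++
l=5 r=13: |-7|<=|10| out[9]=100, r--
l=5 r=12: |-7|<=|8| out[8]=64, r--
l=5 r=11: |-7|>|5| out[7]=49, l++

l=6, r=11, next write slot=6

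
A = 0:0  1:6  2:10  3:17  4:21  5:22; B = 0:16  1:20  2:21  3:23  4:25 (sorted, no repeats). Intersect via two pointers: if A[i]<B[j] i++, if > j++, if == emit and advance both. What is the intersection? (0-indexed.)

[i=0,j=0] 0<16 → i++
[i=1,j=0] 6<16 → i++
[i=2,j=0] 10<16 → i++
[i=3,j=0] 17>16 → j++
[i=3,j=1] 17<20 → i++
[i=4,j=1] 21>20 → j++
[i=4,j=2] 21==21 emit → i++,j++
[i=5,j=3] 22<23 → i++

intersection = [21]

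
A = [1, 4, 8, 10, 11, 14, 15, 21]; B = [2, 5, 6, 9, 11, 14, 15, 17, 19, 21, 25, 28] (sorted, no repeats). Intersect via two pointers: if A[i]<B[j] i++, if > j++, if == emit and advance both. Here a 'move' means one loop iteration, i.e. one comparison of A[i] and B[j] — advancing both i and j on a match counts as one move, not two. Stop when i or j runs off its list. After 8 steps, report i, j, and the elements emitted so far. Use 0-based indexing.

[i=0,j=0] 1<2 → i++
[i=1,j=0] 4>2 → j++
[i=1,j=1] 4<5 → i++
[i=2,j=1] 8>5 → j++
[i=2,j=2] 8>6 → j++
[i=2,j=3] 8<9 → i++
[i=3,j=3] 10>9 → j++
[i=3,j=4] 10<11 → i++

i=4, j=4, emitted=[]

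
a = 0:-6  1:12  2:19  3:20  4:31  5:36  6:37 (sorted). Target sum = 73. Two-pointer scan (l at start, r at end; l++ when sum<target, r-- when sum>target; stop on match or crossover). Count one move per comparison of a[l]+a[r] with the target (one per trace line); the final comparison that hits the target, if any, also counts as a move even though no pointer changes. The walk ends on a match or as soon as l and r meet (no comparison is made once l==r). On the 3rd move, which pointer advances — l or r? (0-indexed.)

l

l=0 r=6: -6+37=31 <73, l++
l=1 r=6: 12+37=49 <73, l++
l=2 r=6: 19+37=56 <73, l++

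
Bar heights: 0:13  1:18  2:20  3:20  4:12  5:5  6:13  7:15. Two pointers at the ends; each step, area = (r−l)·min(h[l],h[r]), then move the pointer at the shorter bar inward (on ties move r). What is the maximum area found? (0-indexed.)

max area = 91

l=0 r=7: min(13,15)*7=91 best=91 *, l++
l=1 r=7: min(18,15)*6=90 best=91, r--
l=1 r=6: min(18,13)*5=65 best=91, r--
l=1 r=5: min(18,5)*4=20 best=91, r--
l=1 r=4: min(18,12)*3=36 best=91, r--
l=1 r=3: min(18,20)*2=36 best=91, l++
l=2 r=3: min(20,20)*1=20 best=91, r--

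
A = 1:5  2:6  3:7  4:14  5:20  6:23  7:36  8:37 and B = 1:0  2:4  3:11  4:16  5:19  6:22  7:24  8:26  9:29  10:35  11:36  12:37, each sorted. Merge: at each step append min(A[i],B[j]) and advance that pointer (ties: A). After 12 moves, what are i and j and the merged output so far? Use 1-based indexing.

i=1 j=1: A[i]=5>B[j]=0 take 0, j++
i=1 j=2: A[i]=5>B[j]=4 take 4, j++
i=1 j=3: A[i]=5<=B[j]=11 take 5, i++
i=2 j=3: A[i]=6<=B[j]=11 take 6, i++
i=3 j=3: A[i]=7<=B[j]=11 take 7, i++
i=4 j=3: A[i]=14>B[j]=11 take 11, j++
i=4 j=4: A[i]=14<=B[j]=16 take 14, i++
i=5 j=4: A[i]=20>B[j]=16 take 16, j++
i=5 j=5: A[i]=20>B[j]=19 take 19, j++
i=5 j=6: A[i]=20<=B[j]=22 take 20, i++
i=6 j=6: A[i]=23>B[j]=22 take 22, j++
i=6 j=7: A[i]=23<=B[j]=24 take 23, i++

i=7, j=7, merged so far=[0, 4, 5, 6, 7, 11, 14, 16, 19, 20, 22, 23]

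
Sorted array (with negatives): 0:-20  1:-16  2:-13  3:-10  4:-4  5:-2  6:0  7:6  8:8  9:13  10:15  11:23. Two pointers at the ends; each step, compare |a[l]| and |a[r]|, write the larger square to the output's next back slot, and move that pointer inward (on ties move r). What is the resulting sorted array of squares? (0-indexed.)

l=0 r=11: |-20|<=|23| out[11]=529, r--
l=0 r=10: |-20|>|15| out[10]=400, l++
l=1 r=10: |-16|>|15| out[9]=256, l++
l=2 r=10: |-13|<=|15| out[8]=225, r--
l=2 r=9: |-13|<=|13| out[7]=169, r--
l=2 r=8: |-13|>|8| out[6]=169, l++
l=3 r=8: |-10|>|8| out[5]=100, l++
l=4 r=8: |-4|<=|8| out[4]=64, r--
l=4 r=7: |-4|<=|6| out[3]=36, r--
l=4 r=6: |-4|>|0| out[2]=16, l++
l=5 r=6: |-2|>|0| out[1]=4, l++
l=6 r=6: |0|<=|0| out[0]=0, r--

[0, 4, 16, 36, 64, 100, 169, 169, 225, 256, 400, 529]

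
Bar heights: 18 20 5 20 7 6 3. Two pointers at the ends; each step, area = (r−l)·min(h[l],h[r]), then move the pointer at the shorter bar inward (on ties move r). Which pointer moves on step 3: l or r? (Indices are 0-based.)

r

[0,6] min(18,3)*6=18 best=18 * → r--
[0,5] min(18,6)*5=30 best=30 * → r--
[0,4] min(18,7)*4=28 best=30 → r--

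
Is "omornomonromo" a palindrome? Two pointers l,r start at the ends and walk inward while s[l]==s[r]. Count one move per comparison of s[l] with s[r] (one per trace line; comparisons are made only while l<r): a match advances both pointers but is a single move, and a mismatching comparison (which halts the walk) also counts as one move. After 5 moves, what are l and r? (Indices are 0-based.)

l=5, r=7

[0,12] 'o'=='o' → l++,r--
[1,11] 'm'=='m' → l++,r--
[2,10] 'o'=='o' → l++,r--
[3,9] 'r'=='r' → l++,r--
[4,8] 'n'=='n' → l++,r--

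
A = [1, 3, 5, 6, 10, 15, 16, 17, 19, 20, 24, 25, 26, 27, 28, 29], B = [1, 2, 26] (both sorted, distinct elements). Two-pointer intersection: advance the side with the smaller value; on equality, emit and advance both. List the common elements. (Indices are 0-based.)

i=0 j=0: 1==1 emit, i++,j++
i=1 j=1: 3>2, j++
i=1 j=2: 3<26, i++
i=2 j=2: 5<26, i++
i=3 j=2: 6<26, i++
i=4 j=2: 10<26, i++
i=5 j=2: 15<26, i++
i=6 j=2: 16<26, i++
i=7 j=2: 17<26, i++
i=8 j=2: 19<26, i++
i=9 j=2: 20<26, i++
i=10 j=2: 24<26, i++
i=11 j=2: 25<26, i++
i=12 j=2: 26==26 emit, i++,j++

intersection = [1, 26]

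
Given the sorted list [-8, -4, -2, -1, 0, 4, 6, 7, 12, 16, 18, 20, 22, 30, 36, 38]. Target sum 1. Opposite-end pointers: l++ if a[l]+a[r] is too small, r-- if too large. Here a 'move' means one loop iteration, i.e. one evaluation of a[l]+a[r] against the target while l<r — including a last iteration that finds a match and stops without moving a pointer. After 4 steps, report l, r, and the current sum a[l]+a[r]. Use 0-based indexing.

[0,15] -8+38=30 >1 → r--
[0,14] -8+36=28 >1 → r--
[0,13] -8+30=22 >1 → r--
[0,12] -8+22=14 >1 → r--

l=0, r=11, sum=12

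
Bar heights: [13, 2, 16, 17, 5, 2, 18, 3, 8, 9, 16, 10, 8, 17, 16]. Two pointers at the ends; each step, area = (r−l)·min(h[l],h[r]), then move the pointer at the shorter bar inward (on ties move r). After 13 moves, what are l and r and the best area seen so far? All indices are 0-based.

l=5, r=6, best area=192

l=0 r=14: min(13,16)*14=182 best=182 *, l++
l=1 r=14: min(2,16)*13=26 best=182, l++
l=2 r=14: min(16,16)*12=192 best=192 *, r--
l=2 r=13: min(16,17)*11=176 best=192, l++
l=3 r=13: min(17,17)*10=170 best=192, r--
l=3 r=12: min(17,8)*9=72 best=192, r--
l=3 r=11: min(17,10)*8=80 best=192, r--
l=3 r=10: min(17,16)*7=112 best=192, r--
l=3 r=9: min(17,9)*6=54 best=192, r--
l=3 r=8: min(17,8)*5=40 best=192, r--
l=3 r=7: min(17,3)*4=12 best=192, r--
l=3 r=6: min(17,18)*3=51 best=192, l++
l=4 r=6: min(5,18)*2=10 best=192, l++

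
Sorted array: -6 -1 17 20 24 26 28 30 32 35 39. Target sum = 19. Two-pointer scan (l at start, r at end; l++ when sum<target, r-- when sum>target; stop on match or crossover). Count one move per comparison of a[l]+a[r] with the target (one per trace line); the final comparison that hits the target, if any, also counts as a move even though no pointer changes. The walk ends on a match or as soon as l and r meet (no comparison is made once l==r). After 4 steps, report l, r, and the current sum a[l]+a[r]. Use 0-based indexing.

l=0, r=6, sum=22

l=0 r=10: -6+39=33 >19, r--
l=0 r=9: -6+35=29 >19, r--
l=0 r=8: -6+32=26 >19, r--
l=0 r=7: -6+30=24 >19, r--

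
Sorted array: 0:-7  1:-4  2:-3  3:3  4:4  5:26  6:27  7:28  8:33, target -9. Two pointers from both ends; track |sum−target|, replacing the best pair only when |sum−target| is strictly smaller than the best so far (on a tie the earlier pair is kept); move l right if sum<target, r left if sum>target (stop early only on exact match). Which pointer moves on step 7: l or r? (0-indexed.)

[0,8] -7+33=26 d=35 * → r--
[0,7] -7+28=21 d=30 * → r--
[0,6] -7+27=20 d=29 * → r--
[0,5] -7+26=19 d=28 * → r--
[0,4] -7+4=-3 d=6 * → r--
[0,3] -7+3=-4 d=5 * → r--
[0,2] -7+-3=-10 d=1 * → l++

l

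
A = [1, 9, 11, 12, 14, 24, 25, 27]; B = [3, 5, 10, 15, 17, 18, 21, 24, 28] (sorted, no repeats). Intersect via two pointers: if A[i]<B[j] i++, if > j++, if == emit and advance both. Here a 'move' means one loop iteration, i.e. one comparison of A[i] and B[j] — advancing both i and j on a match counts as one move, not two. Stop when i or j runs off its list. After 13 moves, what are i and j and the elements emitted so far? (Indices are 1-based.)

i=7, j=9, emitted=[24]

[i=1,j=1] 1<3 → i++
[i=2,j=1] 9>3 → j++
[i=2,j=2] 9>5 → j++
[i=2,j=3] 9<10 → i++
[i=3,j=3] 11>10 → j++
[i=3,j=4] 11<15 → i++
[i=4,j=4] 12<15 → i++
[i=5,j=4] 14<15 → i++
[i=6,j=4] 24>15 → j++
[i=6,j=5] 24>17 → j++
[i=6,j=6] 24>18 → j++
[i=6,j=7] 24>21 → j++
[i=6,j=8] 24==24 emit → i++,j++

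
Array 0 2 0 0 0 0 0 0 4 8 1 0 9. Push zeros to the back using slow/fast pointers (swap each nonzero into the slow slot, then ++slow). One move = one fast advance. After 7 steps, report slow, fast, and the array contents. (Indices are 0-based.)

slow=0 fast=0: a[fast]=0, fast++
slow=0 fast=1: a[fast]=2≠0 swap→a[0]=2, slow++,fast++
slow=1 fast=2: a[fast]=0, fast++
slow=1 fast=3: a[fast]=0, fast++
slow=1 fast=4: a[fast]=0, fast++
slow=1 fast=5: a[fast]=0, fast++
slow=1 fast=6: a[fast]=0, fast++

slow=1, fast=7, a=[2, 0, 0, 0, 0, 0, 0, 0, 4, 8, 1, 0, 9]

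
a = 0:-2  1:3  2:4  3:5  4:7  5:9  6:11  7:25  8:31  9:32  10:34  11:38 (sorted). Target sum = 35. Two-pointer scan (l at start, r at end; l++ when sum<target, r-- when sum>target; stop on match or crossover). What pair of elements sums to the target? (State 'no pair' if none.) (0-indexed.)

(3, 32)

[0,11] -2+38=36 >35 → r--
[0,10] -2+34=32 <35 → l++
[1,10] 3+34=37 >35 → r--
[1,9] 3+32=35 → found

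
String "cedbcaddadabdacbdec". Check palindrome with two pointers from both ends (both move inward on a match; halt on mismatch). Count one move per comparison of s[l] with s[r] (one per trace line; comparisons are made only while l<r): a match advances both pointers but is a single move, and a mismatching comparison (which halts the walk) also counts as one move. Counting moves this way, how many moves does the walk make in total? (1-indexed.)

l=1 r=19: 'c'=='c', l++,r--
l=2 r=18: 'e'=='e', l++,r--
l=3 r=17: 'd'=='d', l++,r--
l=4 r=16: 'b'=='b', l++,r--
l=5 r=15: 'c'=='c', l++,r--
l=6 r=14: 'a'=='a', l++,r--
l=7 r=13: 'd'=='d', l++,r--
l=8 r=12: 'd'!='b', stop

8 moves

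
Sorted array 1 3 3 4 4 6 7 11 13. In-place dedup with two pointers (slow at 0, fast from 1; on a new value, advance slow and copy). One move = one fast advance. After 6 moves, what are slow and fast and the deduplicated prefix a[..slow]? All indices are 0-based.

slow=4, fast=7, prefix=[1, 3, 4, 6, 7]

slow=0 fast=1: a[fast]=3≠a[slow]=1 write a[1]=3, slow++,fast++
slow=1 fast=2: a[fast]=3=a[slow] dup, fast++
slow=1 fast=3: a[fast]=4≠a[slow]=3 write a[2]=4, slow++,fast++
slow=2 fast=4: a[fast]=4=a[slow] dup, fast++
slow=2 fast=5: a[fast]=6≠a[slow]=4 write a[3]=6, slow++,fast++
slow=3 fast=6: a[fast]=7≠a[slow]=6 write a[4]=7, slow++,fast++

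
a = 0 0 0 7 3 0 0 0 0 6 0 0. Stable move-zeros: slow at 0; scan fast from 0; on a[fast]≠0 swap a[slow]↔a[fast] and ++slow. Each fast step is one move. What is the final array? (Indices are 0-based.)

slow=0 fast=0: a[fast]=0, fast++
slow=0 fast=1: a[fast]=0, fast++
slow=0 fast=2: a[fast]=0, fast++
slow=0 fast=3: a[fast]=7≠0 swap→a[0]=7, slow++,fast++
slow=1 fast=4: a[fast]=3≠0 swap→a[1]=3, slow++,fast++
slow=2 fast=5: a[fast]=0, fast++
slow=2 fast=6: a[fast]=0, fast++
slow=2 fast=7: a[fast]=0, fast++
slow=2 fast=8: a[fast]=0, fast++
slow=2 fast=9: a[fast]=6≠0 swap→a[2]=6, slow++,fast++
slow=3 fast=10: a[fast]=0, fast++
slow=3 fast=11: a[fast]=0, fast++

[7, 3, 6, 0, 0, 0, 0, 0, 0, 0, 0, 0]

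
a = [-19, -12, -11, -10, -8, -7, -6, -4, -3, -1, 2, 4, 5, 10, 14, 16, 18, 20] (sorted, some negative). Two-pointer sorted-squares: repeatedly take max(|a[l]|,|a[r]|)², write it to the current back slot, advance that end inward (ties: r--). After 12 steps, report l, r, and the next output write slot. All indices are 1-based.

[1,18] |-19|<=|20| out[18]=400 → r--
[1,17] |-19|>|18| out[17]=361 → l++
[2,17] |-12|<=|18| out[16]=324 → r--
[2,16] |-12|<=|16| out[15]=256 → r--
[2,15] |-12|<=|14| out[14]=196 → r--
[2,14] |-12|>|10| out[13]=144 → l++
[3,14] |-11|>|10| out[12]=121 → l++
[4,14] |-10|<=|10| out[11]=100 → r--
[4,13] |-10|>|5| out[10]=100 → l++
[5,13] |-8|>|5| out[9]=64 → l++
[6,13] |-7|>|5| out[8]=49 → l++
[7,13] |-6|>|5| out[7]=36 → l++

l=8, r=13, next write slot=6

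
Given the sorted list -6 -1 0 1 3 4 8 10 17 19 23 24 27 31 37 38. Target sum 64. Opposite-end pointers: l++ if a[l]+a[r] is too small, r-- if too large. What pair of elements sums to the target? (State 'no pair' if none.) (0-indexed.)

l=0 r=15: -6+38=32 <64, l++
l=1 r=15: -1+38=37 <64, l++
l=2 r=15: 0+38=38 <64, l++
l=3 r=15: 1+38=39 <64, l++
l=4 r=15: 3+38=41 <64, l++
l=5 r=15: 4+38=42 <64, l++
l=6 r=15: 8+38=46 <64, l++
l=7 r=15: 10+38=48 <64, l++
l=8 r=15: 17+38=55 <64, l++
l=9 r=15: 19+38=57 <64, l++
l=10 r=15: 23+38=61 <64, l++
l=11 r=15: 24+38=62 <64, l++
l=12 r=15: 27+38=65 >64, r--
l=12 r=14: 27+37=64, found

(27, 37)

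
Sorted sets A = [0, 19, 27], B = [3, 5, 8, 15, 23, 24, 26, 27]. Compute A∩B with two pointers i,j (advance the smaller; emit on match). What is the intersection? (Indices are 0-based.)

intersection = [27]

[i=0,j=0] 0<3 → i++
[i=1,j=0] 19>3 → j++
[i=1,j=1] 19>5 → j++
[i=1,j=2] 19>8 → j++
[i=1,j=3] 19>15 → j++
[i=1,j=4] 19<23 → i++
[i=2,j=4] 27>23 → j++
[i=2,j=5] 27>24 → j++
[i=2,j=6] 27>26 → j++
[i=2,j=7] 27==27 emit → i++,j++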